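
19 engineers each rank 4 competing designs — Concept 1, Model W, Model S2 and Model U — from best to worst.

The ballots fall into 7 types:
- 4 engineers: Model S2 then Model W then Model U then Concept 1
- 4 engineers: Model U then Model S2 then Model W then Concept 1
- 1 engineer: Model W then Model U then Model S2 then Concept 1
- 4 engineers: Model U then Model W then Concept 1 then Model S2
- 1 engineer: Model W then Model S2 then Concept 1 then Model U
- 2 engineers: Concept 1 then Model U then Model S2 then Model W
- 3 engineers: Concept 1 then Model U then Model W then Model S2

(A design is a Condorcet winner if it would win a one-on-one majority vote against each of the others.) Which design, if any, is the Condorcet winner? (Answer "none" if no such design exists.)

Head-to-head results (19 engineers):
Concept 1 vs Model W: 2+3 = 5 for Concept 1, 14 for Model W — Model W by 14–5.
Concept 1 vs Model S2: 4+2+3 = 9 for Concept 1, 10 for Model S2 — Model S2 by 10–9.
Concept 1 vs Model U: 1+2+3 = 6 for Concept 1, 13 for Model U — Model U by 13–6.
Model W vs Model S2: Model W is ranked higher on 1+4+1+3 = 9 ballots, Model S2 on 10. Model S2 wins 10–9.
Model W vs Model U: Model W is ranked higher on 4+1+1 = 6 ballots, Model U on 13. Model U wins 13–6.
Model S2 vs Model U: Model S2 preferred on 4+1 = 5 ballots; Model U wins 14–5.
Model U beats each of Concept 1, Model W, Model S2 — Model U is the Condorcet winner.

Model U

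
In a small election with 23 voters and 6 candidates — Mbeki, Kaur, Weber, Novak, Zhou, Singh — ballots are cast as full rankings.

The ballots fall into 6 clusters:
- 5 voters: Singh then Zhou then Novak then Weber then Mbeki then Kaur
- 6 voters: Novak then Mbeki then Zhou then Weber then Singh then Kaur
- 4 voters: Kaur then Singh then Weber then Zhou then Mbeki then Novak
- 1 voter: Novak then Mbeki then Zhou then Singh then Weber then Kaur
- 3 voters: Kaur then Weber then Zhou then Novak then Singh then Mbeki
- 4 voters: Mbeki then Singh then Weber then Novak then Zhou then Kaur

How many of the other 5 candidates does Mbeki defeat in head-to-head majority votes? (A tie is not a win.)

Mbeki against each rival (23 voters):
Mbeki–Kaur: Mbeki 16–7.
Mbeki vs Weber: 6+1+4 = 11 for Mbeki, 12 for Weber — Weber by 12–11.
Mbeki vs Novak: Mbeki is ranked higher on 4+4 = 8 ballots, Novak on 15. Novak wins 15–8.
Mbeki vs Zhou: Zhou wins 12–11.
Mbeki vs Singh: 11 to 12, Singh.
Mbeki beats Kaur; loses to Weber, Novak, Zhou, Singh — 1 pairwise win.

1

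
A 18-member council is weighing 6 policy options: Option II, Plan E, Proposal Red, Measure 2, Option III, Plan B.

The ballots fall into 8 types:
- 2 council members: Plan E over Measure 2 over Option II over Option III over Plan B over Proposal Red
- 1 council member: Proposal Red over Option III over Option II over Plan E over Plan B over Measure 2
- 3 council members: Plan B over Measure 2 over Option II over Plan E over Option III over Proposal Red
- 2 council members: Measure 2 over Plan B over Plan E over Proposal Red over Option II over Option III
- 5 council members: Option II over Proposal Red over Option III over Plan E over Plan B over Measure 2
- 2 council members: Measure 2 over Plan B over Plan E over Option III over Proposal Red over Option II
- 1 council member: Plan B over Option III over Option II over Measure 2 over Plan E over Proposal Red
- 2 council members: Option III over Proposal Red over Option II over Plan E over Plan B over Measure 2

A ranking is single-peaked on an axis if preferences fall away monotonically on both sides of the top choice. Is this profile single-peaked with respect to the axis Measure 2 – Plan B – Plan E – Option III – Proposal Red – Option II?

Axis positions: Measure 2=1, Plan B=2, Plan E=3, Option III=4, Proposal Red=5, Option II=6.
Type 1: ranking walks positions 3-1-6-4-2-5; Measure 2 is ranked above Plan B even though Plan B lies between Measure 2 and the peak Plan E on the axis — preferences dip and rise again. Not single-peaked.
Type 2 (peak Proposal Red at position 5): ranking walks positions 5-4-6-3-2-1, expanding outward from the peak — single-peaked.
Type 3: ranking walks positions 2-1-6-3-4-5; Option II is ranked above Plan E even though Plan E lies between Option II and the peak Plan B on the axis — preferences dip and rise again. Not single-peaked.
Type 4: ranking walks positions 1-2-3-5-6-4; Proposal Red is ranked above Option III even though Option III lies between Proposal Red and the peak Measure 2 on the axis — preferences dip and rise again. Not single-peaked.
Type 5 (peak Option II at position 6): ranking walks positions 6-5-4-3-2-1, expanding outward from the peak — single-peaked.
Type 6 (peak Measure 2 at position 1): ranking walks positions 1-2-3-4-5-6, expanding outward from the peak — single-peaked.
Type 7: ranking walks positions 2-4-6-1-3-5; Option III is ranked above Plan E even though Plan E lies between Option III and the peak Plan B on the axis — preferences dip and rise again. Not single-peaked.
Type 8 (peak Option III at position 4): ranking walks positions 4-5-6-3-2-1, expanding outward from the peak — single-peaked.
Type 1 violates single-peakedness, so the profile is not single-peaked on this axis.

no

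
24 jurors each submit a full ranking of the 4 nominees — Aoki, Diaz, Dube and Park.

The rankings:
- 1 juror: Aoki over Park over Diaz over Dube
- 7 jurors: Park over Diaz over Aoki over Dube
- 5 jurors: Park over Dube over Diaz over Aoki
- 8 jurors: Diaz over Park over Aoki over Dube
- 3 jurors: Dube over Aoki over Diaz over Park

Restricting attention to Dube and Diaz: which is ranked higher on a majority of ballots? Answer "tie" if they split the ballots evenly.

Diaz

Ballots ranking Dube above Diaz: 5 + 3 = 8.
Ballots ranking Diaz above Dube: 24 − 8 = 16.
Diaz wins the head-to-head 16–8.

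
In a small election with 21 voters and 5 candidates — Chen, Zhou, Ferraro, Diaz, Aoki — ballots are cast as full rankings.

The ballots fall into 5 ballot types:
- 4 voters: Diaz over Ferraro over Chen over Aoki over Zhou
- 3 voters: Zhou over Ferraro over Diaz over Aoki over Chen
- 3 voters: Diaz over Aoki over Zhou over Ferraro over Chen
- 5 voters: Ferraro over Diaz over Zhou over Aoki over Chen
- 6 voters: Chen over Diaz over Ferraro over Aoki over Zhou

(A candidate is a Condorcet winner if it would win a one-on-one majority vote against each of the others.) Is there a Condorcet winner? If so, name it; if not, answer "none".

Diaz

Head-to-head results (21 voters):
Chen–Zhou: Zhou 11–10.
Chen vs Ferraro: Ferraro, 15–6.
Chen vs Diaz: Diaz wins 15–6.
Chen vs Aoki: Aoki wins 11–10.
Zhou–Ferraro: Ferraro 15–6.
Zhou–Diaz: Diaz 18–3.
Zhou vs Aoki: Aoki, 13–8.
Ferraro vs Diaz: Diaz, 13–8.
Ferraro vs Aoki: Ferraro, 18–3.
Diaz–Aoki: Diaz 21–0.
Diaz beats each of Chen, Zhou, Ferraro, Aoki — Diaz is the Condorcet winner.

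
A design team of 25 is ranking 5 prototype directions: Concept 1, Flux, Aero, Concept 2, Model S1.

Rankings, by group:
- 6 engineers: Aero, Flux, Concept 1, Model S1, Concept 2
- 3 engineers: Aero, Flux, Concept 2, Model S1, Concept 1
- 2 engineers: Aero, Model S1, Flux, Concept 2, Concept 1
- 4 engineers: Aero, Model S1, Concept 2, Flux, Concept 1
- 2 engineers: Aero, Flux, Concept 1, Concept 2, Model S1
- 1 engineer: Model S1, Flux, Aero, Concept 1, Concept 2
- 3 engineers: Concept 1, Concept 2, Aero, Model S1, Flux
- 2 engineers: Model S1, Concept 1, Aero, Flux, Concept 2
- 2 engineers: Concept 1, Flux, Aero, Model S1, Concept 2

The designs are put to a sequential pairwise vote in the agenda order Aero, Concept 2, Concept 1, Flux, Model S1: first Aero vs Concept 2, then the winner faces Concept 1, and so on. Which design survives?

Round 1: Aero vs Concept 2 — 22–3, Aero advances.
Round 2: Aero vs Concept 1 — 18–7, Aero advances.
Round 3: Aero vs Flux — 22–3, Aero advances.
Round 4: Aero vs Model S1 — 22–3, Aero advances.
The agenda winner is Aero.

Aero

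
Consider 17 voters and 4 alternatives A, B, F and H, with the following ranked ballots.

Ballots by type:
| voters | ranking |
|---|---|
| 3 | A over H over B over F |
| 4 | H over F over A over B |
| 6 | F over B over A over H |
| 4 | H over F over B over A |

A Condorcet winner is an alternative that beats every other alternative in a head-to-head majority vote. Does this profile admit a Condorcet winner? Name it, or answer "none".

none

Check each pair by majority over 17 ballots:
A vs B: 7 to 10, B.
A vs F: F wins 14–3.
A vs H: A, 9–8.
B–F: F 14–3.
B vs H: H wins 11–6.
F vs H: F is ranked higher on 6 ballots, H on 11. H wins 11–6.
Every alternative loses at least once (A loses to B; B loses to F; F loses to H; H loses to A). The majority relation contains the cycle A beats H beats B beats A, so there is no Condorcet winner.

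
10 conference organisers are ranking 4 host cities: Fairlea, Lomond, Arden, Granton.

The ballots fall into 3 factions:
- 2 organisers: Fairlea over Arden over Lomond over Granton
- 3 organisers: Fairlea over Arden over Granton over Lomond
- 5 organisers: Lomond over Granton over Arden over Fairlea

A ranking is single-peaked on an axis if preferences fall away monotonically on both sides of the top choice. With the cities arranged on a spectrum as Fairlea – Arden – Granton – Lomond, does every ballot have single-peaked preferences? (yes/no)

no

Axis positions: Fairlea=1, Arden=2, Granton=3, Lomond=4.
Faction 1: ranking walks positions 1-2-4-3; Lomond is ranked above Granton even though Granton lies between Lomond and the peak Fairlea on the axis — preferences dip and rise again. Not single-peaked.
Faction 2 (peak Fairlea at position 1): ranking walks positions 1-2-3-4, expanding outward from the peak — single-peaked.
Faction 3 (peak Lomond at position 4): ranking walks positions 4-3-2-1, expanding outward from the peak — single-peaked.
Faction 1 violates single-peakedness, so the profile is not single-peaked on this axis.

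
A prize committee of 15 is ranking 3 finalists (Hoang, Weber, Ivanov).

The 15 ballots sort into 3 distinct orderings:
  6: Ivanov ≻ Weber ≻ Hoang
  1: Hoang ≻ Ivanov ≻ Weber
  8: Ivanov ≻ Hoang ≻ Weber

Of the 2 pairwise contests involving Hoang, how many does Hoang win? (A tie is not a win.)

Hoang against each rival (15 jurors):
Hoang vs Weber: Hoang wins 9–6.
Hoang vs Ivanov: Ivanov, 14–1.
Hoang beats Weber; loses to Ivanov — 1 pairwise win.

1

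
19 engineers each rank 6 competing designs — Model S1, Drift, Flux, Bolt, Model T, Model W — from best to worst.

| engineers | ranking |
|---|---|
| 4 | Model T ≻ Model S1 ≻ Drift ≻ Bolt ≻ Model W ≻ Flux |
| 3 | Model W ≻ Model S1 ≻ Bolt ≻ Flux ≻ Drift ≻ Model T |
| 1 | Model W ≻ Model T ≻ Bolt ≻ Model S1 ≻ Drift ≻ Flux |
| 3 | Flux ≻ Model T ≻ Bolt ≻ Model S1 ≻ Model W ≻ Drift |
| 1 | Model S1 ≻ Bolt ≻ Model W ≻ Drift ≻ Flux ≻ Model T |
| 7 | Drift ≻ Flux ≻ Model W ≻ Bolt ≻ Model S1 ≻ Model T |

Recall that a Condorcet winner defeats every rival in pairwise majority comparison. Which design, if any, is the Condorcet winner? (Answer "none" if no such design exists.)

none

Head-to-head results (19 engineers):
Model S1 vs Drift: Model S1 wins 12–7.
Model S1 vs Flux: Flux wins 10–9.
Model S1–Bolt: Bolt 11–8.
Model S1 vs Model T: Model S1 wins 11–8.
Model S1 vs Model W: Model W wins 11–8.
Drift vs Flux: Drift wins 13–6.
Drift vs Bolt: Drift wins 11–8.
Drift–Model T: Drift 11–8.
Drift vs Model W: Drift wins 11–8.
Flux–Bolt: Flux 10–9.
Flux vs Model T: Flux wins 14–5.
Flux vs Model W: Flux, 10–9.
Bolt vs Model T: Bolt, 11–8.
Bolt–Model W: Model W 11–8.
Model T–Model W: Model W 12–7.
Each design drops at least one matchup (Model S1 loses to Flux; Drift loses to Model S1; Flux loses to Drift; Bolt loses to Drift; Model T loses to Model S1; Model W loses to Drift); the cycle Model S1 > Drift > Flux > Model S1 rules out a Condorcet winner.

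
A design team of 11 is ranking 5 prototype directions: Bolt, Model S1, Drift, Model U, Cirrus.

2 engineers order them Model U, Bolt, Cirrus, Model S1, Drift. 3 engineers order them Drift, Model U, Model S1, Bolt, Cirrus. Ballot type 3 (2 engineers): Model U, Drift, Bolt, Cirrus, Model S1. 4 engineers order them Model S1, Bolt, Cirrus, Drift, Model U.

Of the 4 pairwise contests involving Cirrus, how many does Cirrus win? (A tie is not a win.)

Cirrus against each rival (11 engineers):
Cirrus vs Bolt: Cirrus preferred on 0 ballots; Bolt wins 11–0.
Cirrus vs Model S1: Cirrus preferred on 2+2 = 4 ballots; Model S1 wins 7–4.
Cirrus vs Drift: Cirrus preferred on 2+4 = 6 ballots; Cirrus wins 6–5.
Cirrus vs Model U: 4 to 7, Model U.
Cirrus beats Drift; loses to Bolt, Model S1, Model U — 1 pairwise win.

1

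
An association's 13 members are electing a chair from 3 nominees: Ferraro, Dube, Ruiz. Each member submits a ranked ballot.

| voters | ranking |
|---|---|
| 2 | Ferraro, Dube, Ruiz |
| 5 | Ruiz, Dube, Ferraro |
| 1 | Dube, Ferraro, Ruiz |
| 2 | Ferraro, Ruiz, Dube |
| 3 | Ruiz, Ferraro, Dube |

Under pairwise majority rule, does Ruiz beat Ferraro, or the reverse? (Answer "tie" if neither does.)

Ruiz

Ballots ranking Ruiz above Ferraro: 5 + 3 = 8.
Ballots ranking Ferraro above Ruiz: 13 − 8 = 5.
Ruiz wins the head-to-head 8–5.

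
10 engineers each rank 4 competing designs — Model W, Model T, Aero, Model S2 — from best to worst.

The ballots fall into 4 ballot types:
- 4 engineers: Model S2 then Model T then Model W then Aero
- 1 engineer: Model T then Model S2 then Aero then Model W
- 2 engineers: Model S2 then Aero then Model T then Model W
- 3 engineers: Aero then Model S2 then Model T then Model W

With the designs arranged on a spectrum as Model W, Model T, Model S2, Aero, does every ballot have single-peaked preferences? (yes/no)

Axis positions: Model W=1, Model T=2, Model S2=3, Aero=4.
Ballot type 1 (peak Model S2 at position 3): ranking walks positions 3-2-1-4, expanding outward from the peak — single-peaked.
Ballot type 2 (peak Model T at position 2): ranking walks positions 2-3-4-1, expanding outward from the peak — single-peaked.
Ballot type 3 (peak Model S2 at position 3): ranking walks positions 3-4-2-1, expanding outward from the peak — single-peaked.
Ballot type 4 (peak Aero at position 4): ranking walks positions 4-3-2-1, expanding outward from the peak — single-peaked.
Every ranking is single-peaked on this axis.

yes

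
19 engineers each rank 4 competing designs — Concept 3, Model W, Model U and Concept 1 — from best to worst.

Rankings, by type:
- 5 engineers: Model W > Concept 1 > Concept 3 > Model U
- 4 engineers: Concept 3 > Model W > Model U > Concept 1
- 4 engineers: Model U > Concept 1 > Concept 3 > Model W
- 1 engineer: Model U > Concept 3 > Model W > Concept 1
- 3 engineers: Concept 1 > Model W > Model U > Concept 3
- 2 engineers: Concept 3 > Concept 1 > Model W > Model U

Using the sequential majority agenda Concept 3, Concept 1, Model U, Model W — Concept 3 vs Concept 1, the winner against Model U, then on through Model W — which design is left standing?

Model W

Round 1: Concept 3 vs Concept 1 — 7–12, Concept 1 advances.
Round 2: Concept 1 vs Model U — 10–9, Concept 1 advances.
Round 3: Concept 1 vs Model W — 9–10, Model W advances.
Model W survives the agenda.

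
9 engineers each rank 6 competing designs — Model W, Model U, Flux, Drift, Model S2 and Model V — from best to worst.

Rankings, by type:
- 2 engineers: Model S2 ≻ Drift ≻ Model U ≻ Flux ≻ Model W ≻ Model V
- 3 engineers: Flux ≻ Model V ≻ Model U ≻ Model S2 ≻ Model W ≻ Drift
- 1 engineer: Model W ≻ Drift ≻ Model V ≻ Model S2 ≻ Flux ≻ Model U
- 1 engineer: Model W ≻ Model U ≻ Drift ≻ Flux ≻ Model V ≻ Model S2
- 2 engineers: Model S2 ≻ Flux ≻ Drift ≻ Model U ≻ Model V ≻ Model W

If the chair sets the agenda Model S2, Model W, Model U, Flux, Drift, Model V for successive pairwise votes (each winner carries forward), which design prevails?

Round 1: Model S2 vs Model W — 7–2, Model S2 advances.
Round 2: Model S2 vs Model U — 5–4, Model S2 advances.
Round 3: Model S2 vs Flux — 5–4, Model S2 advances.
Round 4: Model S2 vs Drift — 7–2, Model S2 advances.
Round 5: Model S2 vs Model V — 4–5, Model V advances.
The agenda winner is Model V.

Model V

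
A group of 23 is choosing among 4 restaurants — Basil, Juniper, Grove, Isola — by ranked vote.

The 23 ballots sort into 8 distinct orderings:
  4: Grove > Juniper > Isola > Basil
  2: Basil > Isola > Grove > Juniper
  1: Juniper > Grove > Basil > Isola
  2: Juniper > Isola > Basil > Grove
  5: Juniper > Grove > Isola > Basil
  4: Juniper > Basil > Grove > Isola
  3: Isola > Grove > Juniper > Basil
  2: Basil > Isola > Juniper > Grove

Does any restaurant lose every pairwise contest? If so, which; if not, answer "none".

Head-to-head results (23 friends):
Basil–Juniper: Juniper 19–4.
Basil vs Grove: 2+2+4+2 = 10 for Basil, 13 for Grove — Grove by 13–10.
Basil vs Isola: Basil is ranked higher on 2+1+4+2 = 9 ballots, Isola on 14. Isola wins 14–9.
Juniper vs Grove: 1+2+5+4+2 = 14 for Juniper, 9 for Grove — Juniper by 14–9.
Juniper–Isola: Juniper 16–7.
Grove–Isola: Grove 14–9.
Basil is beaten in every head-to-head and is the Condorcet loser.

Basil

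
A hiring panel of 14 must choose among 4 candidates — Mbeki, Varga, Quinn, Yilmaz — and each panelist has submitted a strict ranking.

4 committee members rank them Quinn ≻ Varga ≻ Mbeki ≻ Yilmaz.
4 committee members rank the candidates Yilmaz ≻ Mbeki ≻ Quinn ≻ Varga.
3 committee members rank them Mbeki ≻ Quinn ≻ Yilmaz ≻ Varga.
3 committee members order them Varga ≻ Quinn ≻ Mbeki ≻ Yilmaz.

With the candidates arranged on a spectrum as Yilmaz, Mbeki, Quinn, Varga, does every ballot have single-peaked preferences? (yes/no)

Axis positions: Yilmaz=1, Mbeki=2, Quinn=3, Varga=4.
Ballot type 1 (peak Quinn at position 3): ranking walks positions 3-4-2-1, expanding outward from the peak — single-peaked.
Ballot type 2 (peak Yilmaz at position 1): ranking walks positions 1-2-3-4, expanding outward from the peak — single-peaked.
Ballot type 3 (peak Mbeki at position 2): ranking walks positions 2-3-1-4, expanding outward from the peak — single-peaked.
Ballot type 4 (peak Varga at position 4): ranking walks positions 4-3-2-1, expanding outward from the peak — single-peaked.
Every ranking is single-peaked on this axis.

yes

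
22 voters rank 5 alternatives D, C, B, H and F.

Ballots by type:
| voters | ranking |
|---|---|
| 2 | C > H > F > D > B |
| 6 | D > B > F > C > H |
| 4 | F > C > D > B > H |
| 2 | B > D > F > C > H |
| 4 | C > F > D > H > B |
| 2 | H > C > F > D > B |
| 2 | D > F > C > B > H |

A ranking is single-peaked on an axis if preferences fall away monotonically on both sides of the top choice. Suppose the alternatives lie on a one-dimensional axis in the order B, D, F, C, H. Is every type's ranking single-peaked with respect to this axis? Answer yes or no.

yes

Axis positions: B=1, D=2, F=3, C=4, H=5.
Type 1 (peak C at position 4): ranking walks positions 4-5-3-2-1, expanding outward from the peak — single-peaked.
Type 2 (peak D at position 2): ranking walks positions 2-1-3-4-5, expanding outward from the peak — single-peaked.
Type 3 (peak F at position 3): ranking walks positions 3-4-2-1-5, expanding outward from the peak — single-peaked.
Type 4 (peak B at position 1): ranking walks positions 1-2-3-4-5, expanding outward from the peak — single-peaked.
Type 5 (peak C at position 4): ranking walks positions 4-3-2-5-1, expanding outward from the peak — single-peaked.
Type 6 (peak H at position 5): ranking walks positions 5-4-3-2-1, expanding outward from the peak — single-peaked.
Type 7 (peak D at position 2): ranking walks positions 2-3-4-1-5, expanding outward from the peak — single-peaked.
Every ranking is single-peaked on this axis.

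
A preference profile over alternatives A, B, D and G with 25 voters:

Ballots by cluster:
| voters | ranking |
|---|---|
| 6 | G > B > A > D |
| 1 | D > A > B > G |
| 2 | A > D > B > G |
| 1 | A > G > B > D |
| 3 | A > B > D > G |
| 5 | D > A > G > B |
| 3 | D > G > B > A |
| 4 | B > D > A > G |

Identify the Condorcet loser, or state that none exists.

none

Pairwise majorities:
A vs B: 12 to 13, B.
A–D: D 13–12.
A vs G: A wins 16–9.
B–D: B 14–11.
B vs G: 10 to 15, G.
D–G: D 18–7.
No alternative is winless: A beats G; B beats A; D beats A; G beats B. There is no Condorcet loser.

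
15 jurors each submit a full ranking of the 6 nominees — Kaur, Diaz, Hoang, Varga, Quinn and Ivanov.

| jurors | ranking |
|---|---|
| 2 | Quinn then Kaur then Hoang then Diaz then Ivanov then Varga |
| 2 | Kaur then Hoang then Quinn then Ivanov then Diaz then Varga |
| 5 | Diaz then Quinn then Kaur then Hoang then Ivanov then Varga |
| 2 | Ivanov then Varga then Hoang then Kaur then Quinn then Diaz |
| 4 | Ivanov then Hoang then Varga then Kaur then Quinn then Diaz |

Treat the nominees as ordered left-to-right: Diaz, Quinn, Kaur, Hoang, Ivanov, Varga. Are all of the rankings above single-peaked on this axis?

Axis positions: Diaz=1, Quinn=2, Kaur=3, Hoang=4, Ivanov=5, Varga=6.
Type 1 (peak Quinn at position 2): ranking walks positions 2-3-4-1-5-6, expanding outward from the peak — single-peaked.
Type 2 (peak Kaur at position 3): ranking walks positions 3-4-2-5-1-6, expanding outward from the peak — single-peaked.
Type 3 (peak Diaz at position 1): ranking walks positions 1-2-3-4-5-6, expanding outward from the peak — single-peaked.
Type 4 (peak Ivanov at position 5): ranking walks positions 5-6-4-3-2-1, expanding outward from the peak — single-peaked.
Type 5 (peak Ivanov at position 5): ranking walks positions 5-4-6-3-2-1, expanding outward from the peak — single-peaked.
Every ranking is single-peaked on this axis.

yes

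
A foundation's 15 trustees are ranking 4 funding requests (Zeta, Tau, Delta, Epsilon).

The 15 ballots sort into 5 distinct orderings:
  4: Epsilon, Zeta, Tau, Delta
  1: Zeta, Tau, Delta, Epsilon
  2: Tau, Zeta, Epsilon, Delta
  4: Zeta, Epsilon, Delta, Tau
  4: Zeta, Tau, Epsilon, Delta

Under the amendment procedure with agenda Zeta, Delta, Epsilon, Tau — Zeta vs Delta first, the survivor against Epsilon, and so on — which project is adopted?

Round 1: Zeta vs Delta — 15–0, Zeta advances.
Round 2: Zeta vs Epsilon — 11–4, Zeta advances.
Round 3: Zeta vs Tau — 13–2, Zeta advances.
Zeta survives the agenda.

Zeta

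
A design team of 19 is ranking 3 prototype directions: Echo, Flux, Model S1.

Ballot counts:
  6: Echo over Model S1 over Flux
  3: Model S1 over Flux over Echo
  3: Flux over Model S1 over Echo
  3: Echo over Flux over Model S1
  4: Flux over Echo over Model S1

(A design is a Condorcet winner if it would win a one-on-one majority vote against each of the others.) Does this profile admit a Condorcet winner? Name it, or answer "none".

Flux

Check each pair by majority over 19 ballots:
Echo vs Flux: Echo is ranked higher on 6+3 = 9 ballots, Flux on 10. Flux wins 10–9.
Echo vs Model S1: 13 to 6, Echo.
Flux vs Model S1: Flux preferred on 3+3+4 = 10 ballots; Flux wins 10–9.
Flux wins every pairwise contest, so Flux is the Condorcet winner.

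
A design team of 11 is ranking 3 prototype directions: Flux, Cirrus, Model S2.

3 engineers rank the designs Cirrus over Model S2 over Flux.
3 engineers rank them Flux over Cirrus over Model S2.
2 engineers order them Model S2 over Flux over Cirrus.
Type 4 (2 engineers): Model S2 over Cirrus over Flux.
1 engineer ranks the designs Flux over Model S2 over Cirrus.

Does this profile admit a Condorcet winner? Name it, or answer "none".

Head-to-head results (11 engineers):
Flux–Cirrus: Flux 6–5.
Flux–Model S2: Model S2 7–4.
Cirrus vs Model S2: 6 to 5, Cirrus.
Each design drops at least one matchup (Flux loses to Model S2; Cirrus loses to Flux; Model S2 loses to Cirrus); the cycle Flux → Cirrus → Model S2 → Flux rules out a Condorcet winner.

none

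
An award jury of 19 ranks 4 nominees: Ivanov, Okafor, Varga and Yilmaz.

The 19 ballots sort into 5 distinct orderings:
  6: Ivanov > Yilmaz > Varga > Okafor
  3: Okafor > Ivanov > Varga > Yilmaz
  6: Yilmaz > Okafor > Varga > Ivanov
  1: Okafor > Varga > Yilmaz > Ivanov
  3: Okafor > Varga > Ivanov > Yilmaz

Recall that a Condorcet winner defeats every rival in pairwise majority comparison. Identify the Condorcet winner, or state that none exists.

none

Check each pair by majority over 19 ballots:
Ivanov vs Okafor: Ivanov preferred on 6 ballots; Okafor wins 13–6.
Ivanov vs Varga: 9 to 10, Varga.
Ivanov vs Yilmaz: Ivanov, 12–7.
Okafor vs Varga: 3+6+1+3 = 13 for Okafor, 6 for Varga — Okafor by 13–6.
Okafor vs Yilmaz: 3+1+3 = 7 for Okafor, 12 for Yilmaz — Yilmaz by 12–7.
Varga vs Yilmaz: Yilmaz, 12–7.
No nominee is unbeaten: Ivanov loses to Okafor; Okafor loses to Yilmaz; Varga loses to Okafor; Yilmaz loses to Ivanov. In particular Ivanov → Yilmaz → Okafor → Ivanov is a majority cycle — no Condorcet winner exists.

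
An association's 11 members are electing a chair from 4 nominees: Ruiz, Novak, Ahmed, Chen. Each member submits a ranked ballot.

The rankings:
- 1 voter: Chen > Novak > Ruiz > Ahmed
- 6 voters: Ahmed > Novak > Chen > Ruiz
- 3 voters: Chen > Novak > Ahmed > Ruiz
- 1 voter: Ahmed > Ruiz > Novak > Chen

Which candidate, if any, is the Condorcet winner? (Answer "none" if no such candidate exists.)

Head-to-head results (11 voters):
Ruiz vs Novak: Novak wins 10–1.
Ruiz–Ahmed: Ahmed 10–1.
Ruiz vs Chen: Chen wins 10–1.
Novak vs Ahmed: Ahmed, 7–4.
Novak vs Chen: Novak wins 7–4.
Ahmed–Chen: Ahmed 7–4.
Only Ahmed has no losses; Ahmed is the Condorcet winner.

Ahmed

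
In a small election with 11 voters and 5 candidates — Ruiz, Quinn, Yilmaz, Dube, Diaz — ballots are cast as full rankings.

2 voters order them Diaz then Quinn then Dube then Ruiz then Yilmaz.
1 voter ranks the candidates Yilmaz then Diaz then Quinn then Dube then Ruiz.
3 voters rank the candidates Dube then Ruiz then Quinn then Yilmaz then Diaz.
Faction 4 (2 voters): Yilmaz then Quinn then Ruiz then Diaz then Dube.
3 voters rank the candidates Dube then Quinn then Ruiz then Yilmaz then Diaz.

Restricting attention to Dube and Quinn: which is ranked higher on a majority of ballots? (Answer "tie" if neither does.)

Ballots ranking Dube above Quinn: 3 + 3 = 6.
Ballots ranking Quinn above Dube: 11 − 6 = 5.
Dube wins the head-to-head 6–5.

Dube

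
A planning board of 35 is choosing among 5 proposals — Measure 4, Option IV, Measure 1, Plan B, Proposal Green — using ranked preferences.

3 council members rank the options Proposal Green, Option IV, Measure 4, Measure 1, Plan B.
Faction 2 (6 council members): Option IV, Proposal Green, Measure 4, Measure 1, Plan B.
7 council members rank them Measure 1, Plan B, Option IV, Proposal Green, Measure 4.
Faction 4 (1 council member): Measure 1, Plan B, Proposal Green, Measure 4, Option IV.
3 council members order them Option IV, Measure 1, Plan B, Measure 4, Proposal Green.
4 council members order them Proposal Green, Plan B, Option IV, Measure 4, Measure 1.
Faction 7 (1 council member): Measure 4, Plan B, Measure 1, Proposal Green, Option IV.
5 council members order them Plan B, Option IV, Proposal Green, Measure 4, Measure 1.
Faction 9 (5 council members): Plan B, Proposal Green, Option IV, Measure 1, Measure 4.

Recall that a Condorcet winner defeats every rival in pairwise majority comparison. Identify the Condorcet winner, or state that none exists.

none

Head-to-head results (35 council members):
Measure 4 vs Option IV: Option IV wins 33–2.
Measure 4 vs Measure 1: Measure 4 is ranked higher on 3+6+4+1+5 = 19 ballots, Measure 1 on 16. Measure 4 wins 19–16.
Measure 4 vs Plan B: Measure 4 preferred on 3+6+1 = 10 ballots; Plan B wins 25–10.
Measure 4 vs Proposal Green: Measure 4 is ranked higher on 3+1 = 4 ballots, Proposal Green on 31. Proposal Green wins 31–4.
Option IV vs Measure 1: Option IV, 26–9.
Option IV–Plan B: Plan B 23–12.
Option IV vs Proposal Green: 21 to 14, Option IV.
Measure 1 vs Plan B: 3+6+7+1+3 = 20 for Measure 1, 15 for Plan B — Measure 1 by 20–15.
Measure 1–Proposal Green: Proposal Green 23–12.
Plan B–Proposal Green: Plan B 22–13.
Every option loses at least once (Measure 4 loses to Option IV; Option IV loses to Plan B; Measure 1 loses to Measure 4; Plan B loses to Measure 1; Proposal Green loses to Option IV). The majority relation contains the cycle Measure 4 → Measure 1 → Plan B → Measure 4, so there is no Condorcet winner.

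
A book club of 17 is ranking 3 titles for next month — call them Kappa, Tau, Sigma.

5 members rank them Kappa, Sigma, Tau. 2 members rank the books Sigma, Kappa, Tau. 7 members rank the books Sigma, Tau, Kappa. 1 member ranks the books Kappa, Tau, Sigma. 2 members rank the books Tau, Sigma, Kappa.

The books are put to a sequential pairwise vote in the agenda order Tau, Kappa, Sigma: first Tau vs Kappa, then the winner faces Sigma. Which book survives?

Sigma

Round 1: Tau vs Kappa — 9–8, Tau advances.
Round 2: Tau vs Sigma — 3–14, Sigma advances.
Sigma survives the agenda.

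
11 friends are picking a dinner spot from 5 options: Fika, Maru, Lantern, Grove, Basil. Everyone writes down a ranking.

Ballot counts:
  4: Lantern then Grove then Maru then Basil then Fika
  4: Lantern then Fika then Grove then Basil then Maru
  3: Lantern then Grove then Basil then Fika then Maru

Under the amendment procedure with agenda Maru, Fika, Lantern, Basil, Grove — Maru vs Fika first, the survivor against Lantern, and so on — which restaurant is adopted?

Lantern

Round 1: Maru vs Fika — 4–7, Fika advances.
Round 2: Fika vs Lantern — 0–11, Lantern advances.
Round 3: Lantern vs Basil — 11–0, Lantern advances.
Round 4: Lantern vs Grove — 11–0, Lantern advances.
Lantern survives the agenda.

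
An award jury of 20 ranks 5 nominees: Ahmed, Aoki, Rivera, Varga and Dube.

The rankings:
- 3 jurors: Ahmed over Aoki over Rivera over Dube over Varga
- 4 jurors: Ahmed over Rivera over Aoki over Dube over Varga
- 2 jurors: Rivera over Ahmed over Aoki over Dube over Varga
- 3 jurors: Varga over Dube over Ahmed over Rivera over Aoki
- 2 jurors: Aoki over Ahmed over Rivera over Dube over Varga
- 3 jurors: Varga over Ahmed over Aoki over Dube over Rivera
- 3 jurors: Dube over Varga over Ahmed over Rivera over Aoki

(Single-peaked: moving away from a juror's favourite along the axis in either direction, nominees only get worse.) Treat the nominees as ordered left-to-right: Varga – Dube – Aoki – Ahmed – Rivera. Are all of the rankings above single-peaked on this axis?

no

Axis positions: Varga=1, Dube=2, Aoki=3, Ahmed=4, Rivera=5.
Cluster 1 (peak Ahmed at position 4): ranking walks positions 4-3-5-2-1, expanding outward from the peak — single-peaked.
Cluster 2 (peak Ahmed at position 4): ranking walks positions 4-5-3-2-1, expanding outward from the peak — single-peaked.
Cluster 3 (peak Rivera at position 5): ranking walks positions 5-4-3-2-1, expanding outward from the peak — single-peaked.
Cluster 4: ranking walks positions 1-2-4-5-3; Ahmed is ranked above Aoki even though Aoki lies between Ahmed and the peak Varga on the axis — preferences dip and rise again. Not single-peaked.
Cluster 5 (peak Aoki at position 3): ranking walks positions 3-4-5-2-1, expanding outward from the peak — single-peaked.
Cluster 6: ranking walks positions 1-4-3-2-5; Ahmed is ranked above Dube even though Dube lies between Ahmed and the peak Varga on the axis — preferences dip and rise again. Not single-peaked.
Cluster 7: ranking walks positions 2-1-4-5-3; Ahmed is ranked above Aoki even though Aoki lies between Ahmed and the peak Dube on the axis — preferences dip and rise again. Not single-peaked.
Cluster 4 violates single-peakedness, so the profile is not single-peaked on this axis.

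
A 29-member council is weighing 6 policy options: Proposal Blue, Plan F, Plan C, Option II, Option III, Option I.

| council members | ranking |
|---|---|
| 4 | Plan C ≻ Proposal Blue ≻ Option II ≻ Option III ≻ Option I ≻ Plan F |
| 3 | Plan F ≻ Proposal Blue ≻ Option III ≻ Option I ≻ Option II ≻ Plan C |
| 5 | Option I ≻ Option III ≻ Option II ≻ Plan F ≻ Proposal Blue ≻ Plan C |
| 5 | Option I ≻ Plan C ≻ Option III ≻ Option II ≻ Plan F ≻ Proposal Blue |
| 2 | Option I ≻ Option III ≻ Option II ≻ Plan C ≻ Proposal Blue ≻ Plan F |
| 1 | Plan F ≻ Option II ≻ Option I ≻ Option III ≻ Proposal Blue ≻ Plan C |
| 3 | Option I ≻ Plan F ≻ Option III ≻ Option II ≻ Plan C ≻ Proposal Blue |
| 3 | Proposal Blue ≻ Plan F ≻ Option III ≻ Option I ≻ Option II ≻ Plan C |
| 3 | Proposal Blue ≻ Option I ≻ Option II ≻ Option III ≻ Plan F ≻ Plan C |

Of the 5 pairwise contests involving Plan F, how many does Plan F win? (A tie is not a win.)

Plan F against each rival (29 council members):
Plan F vs Proposal Blue: Plan F wins 17–12.
Plan F vs Plan C: Plan F wins 18–11.
Plan F vs Option II: 10 to 19, Option II.
Plan F–Option III: Option III 19–10.
Plan F vs Option I: Plan F is ranked higher on 3+1+3 = 7 ballots, Option I on 22. Option I wins 22–7.
Plan F beats Proposal Blue, Plan C; loses to Option II, Option III, Option I — 2 pairwise wins.

2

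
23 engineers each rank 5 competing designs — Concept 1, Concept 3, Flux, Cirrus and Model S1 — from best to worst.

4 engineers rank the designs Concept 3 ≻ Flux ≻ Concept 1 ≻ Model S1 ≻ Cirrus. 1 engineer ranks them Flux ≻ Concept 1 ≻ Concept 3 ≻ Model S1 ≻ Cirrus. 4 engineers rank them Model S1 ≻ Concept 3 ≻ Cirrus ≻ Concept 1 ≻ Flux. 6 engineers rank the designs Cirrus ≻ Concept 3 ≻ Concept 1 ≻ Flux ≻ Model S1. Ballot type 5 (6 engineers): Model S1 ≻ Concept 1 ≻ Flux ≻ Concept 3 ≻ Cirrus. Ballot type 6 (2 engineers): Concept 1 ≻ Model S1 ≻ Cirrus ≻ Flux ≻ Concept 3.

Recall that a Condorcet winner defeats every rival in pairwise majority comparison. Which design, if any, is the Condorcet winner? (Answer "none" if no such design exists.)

Head-to-head results (23 engineers):
Concept 1 vs Concept 3: Concept 1 is ranked higher on 1+6+2 = 9 ballots, Concept 3 on 14. Concept 3 wins 14–9.
Concept 1 vs Flux: 18 to 5, Concept 1.
Concept 1 vs Cirrus: Concept 1 wins 13–10.
Concept 1 vs Model S1: Concept 1 wins 13–10.
Concept 3 vs Flux: 14 to 9, Concept 3.
Concept 3 vs Cirrus: Concept 3, 15–8.
Concept 3 vs Model S1: 4+1+6 = 11 for Concept 3, 12 for Model S1 — Model S1 by 12–11.
Flux vs Cirrus: 11 to 12, Cirrus.
Flux–Model S1: Model S1 12–11.
Cirrus vs Model S1: 6 to 17, Model S1.
No design is unbeaten: Concept 1 loses to Concept 3; Concept 3 loses to Model S1; Flux loses to Concept 1; Cirrus loses to Concept 1; Model S1 loses to Concept 1. In particular Concept 1 > Model S1 > Concept 3 > Concept 1 is a majority cycle — no Condorcet winner exists.

none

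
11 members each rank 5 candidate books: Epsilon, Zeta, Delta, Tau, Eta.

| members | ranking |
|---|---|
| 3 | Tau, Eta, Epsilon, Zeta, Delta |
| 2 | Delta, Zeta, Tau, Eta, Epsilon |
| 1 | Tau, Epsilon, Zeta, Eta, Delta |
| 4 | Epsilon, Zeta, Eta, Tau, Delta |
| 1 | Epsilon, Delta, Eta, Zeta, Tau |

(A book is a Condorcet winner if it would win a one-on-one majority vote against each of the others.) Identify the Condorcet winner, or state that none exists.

none

Check each pair by majority over 11 ballots:
Epsilon vs Zeta: 9 to 2, Epsilon.
Epsilon vs Delta: Epsilon is ranked higher on 3+1+4+1 = 9 ballots, Delta on 2. Epsilon wins 9–2.
Epsilon vs Tau: 5 to 6, Tau.
Epsilon vs Eta: Epsilon is ranked higher on 1+4+1 = 6 ballots, Eta on 5. Epsilon wins 6–5.
Zeta vs Delta: 3+1+4 = 8 for Zeta, 3 for Delta — Zeta by 8–3.
Zeta vs Tau: Zeta preferred on 2+4+1 = 7 ballots; Zeta wins 7–4.
Zeta vs Eta: Zeta preferred on 2+1+4 = 7 ballots; Zeta wins 7–4.
Delta vs Tau: Delta is ranked higher on 2+1 = 3 ballots, Tau on 8. Tau wins 8–3.
Delta vs Eta: Delta preferred on 2+1 = 3 ballots; Eta wins 8–3.
Tau vs Eta: 6 to 5, Tau.
No book is unbeaten: Epsilon loses to Tau; Zeta loses to Epsilon; Delta loses to Epsilon; Tau loses to Zeta; Eta loses to Epsilon. In particular Epsilon → Zeta → Tau → Epsilon is a majority cycle — no Condorcet winner exists.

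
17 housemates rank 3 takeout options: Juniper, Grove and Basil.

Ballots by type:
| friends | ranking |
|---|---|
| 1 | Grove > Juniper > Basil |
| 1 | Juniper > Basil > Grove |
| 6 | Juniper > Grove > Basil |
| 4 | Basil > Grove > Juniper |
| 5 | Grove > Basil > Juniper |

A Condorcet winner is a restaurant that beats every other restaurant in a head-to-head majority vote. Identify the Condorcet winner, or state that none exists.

Grove

Check each pair by majority over 17 ballots:
Juniper vs Grove: Grove, 10–7.
Juniper vs Basil: Juniper preferred on 1+1+6 = 8 ballots; Basil wins 9–8.
Grove vs Basil: Grove wins 12–5.
Grove defeats every rival head-to-head and is the Condorcet winner.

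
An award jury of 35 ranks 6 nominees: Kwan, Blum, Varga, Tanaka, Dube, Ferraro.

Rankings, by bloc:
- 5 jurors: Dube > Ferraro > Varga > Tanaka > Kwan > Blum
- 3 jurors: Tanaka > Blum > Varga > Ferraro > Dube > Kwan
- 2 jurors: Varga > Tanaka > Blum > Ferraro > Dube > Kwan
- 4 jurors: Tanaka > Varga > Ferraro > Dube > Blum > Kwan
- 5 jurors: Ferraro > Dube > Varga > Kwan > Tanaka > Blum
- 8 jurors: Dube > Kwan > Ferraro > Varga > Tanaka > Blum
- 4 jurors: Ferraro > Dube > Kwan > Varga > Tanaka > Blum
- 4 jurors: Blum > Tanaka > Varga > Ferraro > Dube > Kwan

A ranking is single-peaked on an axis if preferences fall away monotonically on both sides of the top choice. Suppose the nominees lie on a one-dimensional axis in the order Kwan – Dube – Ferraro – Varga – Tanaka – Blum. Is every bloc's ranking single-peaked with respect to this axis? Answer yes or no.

Axis positions: Kwan=1, Dube=2, Ferraro=3, Varga=4, Tanaka=5, Blum=6.
Bloc 1 (peak Dube at position 2): ranking walks positions 2-3-4-5-1-6, expanding outward from the peak — single-peaked.
Bloc 2 (peak Tanaka at position 5): ranking walks positions 5-6-4-3-2-1, expanding outward from the peak — single-peaked.
Bloc 3 (peak Varga at position 4): ranking walks positions 4-5-6-3-2-1, expanding outward from the peak — single-peaked.
Bloc 4 (peak Tanaka at position 5): ranking walks positions 5-4-3-2-6-1, expanding outward from the peak — single-peaked.
Bloc 5 (peak Ferraro at position 3): ranking walks positions 3-2-4-1-5-6, expanding outward from the peak — single-peaked.
Bloc 6 (peak Dube at position 2): ranking walks positions 2-1-3-4-5-6, expanding outward from the peak — single-peaked.
Bloc 7 (peak Ferraro at position 3): ranking walks positions 3-2-1-4-5-6, expanding outward from the peak — single-peaked.
Bloc 8 (peak Blum at position 6): ranking walks positions 6-5-4-3-2-1, expanding outward from the peak — single-peaked.
Every ranking is single-peaked on this axis.

yes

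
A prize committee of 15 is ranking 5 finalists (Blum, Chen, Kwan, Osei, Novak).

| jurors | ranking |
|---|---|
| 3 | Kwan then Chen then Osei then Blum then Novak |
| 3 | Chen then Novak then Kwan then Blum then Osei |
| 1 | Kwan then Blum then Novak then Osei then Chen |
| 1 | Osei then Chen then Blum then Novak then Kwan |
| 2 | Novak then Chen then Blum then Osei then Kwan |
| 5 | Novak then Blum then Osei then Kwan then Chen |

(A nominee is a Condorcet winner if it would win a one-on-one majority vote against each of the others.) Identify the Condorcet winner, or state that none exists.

Pairwise majorities:
Blum vs Chen: Blum is ranked higher on 1+5 = 6 ballots, Chen on 9. Chen wins 9–6.
Blum vs Kwan: Blum is ranked higher on 1+2+5 = 8 ballots, Kwan on 7. Blum wins 8–7.
Blum vs Osei: 3+1+2+5 = 11 for Blum, 4 for Osei — Blum by 11–4.
Blum vs Novak: Blum is ranked higher on 3+1+1 = 5 ballots, Novak on 10. Novak wins 10–5.
Chen vs Kwan: Chen preferred on 3+1+2 = 6 ballots; Kwan wins 9–6.
Chen vs Osei: Chen preferred on 3+3+2 = 8 ballots; Chen wins 8–7.
Chen vs Novak: 7 to 8, Novak.
Kwan vs Osei: 7 to 8, Osei.
Kwan vs Novak: 3+1 = 4 for Kwan, 11 for Novak — Novak by 11–4.
Osei vs Novak: Osei preferred on 3+1 = 4 ballots; Novak wins 11–4.
Only Novak has no losses; Novak is the Condorcet winner.

Novak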